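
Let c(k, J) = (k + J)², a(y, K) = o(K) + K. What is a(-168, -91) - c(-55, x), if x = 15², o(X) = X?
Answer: -29082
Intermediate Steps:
a(y, K) = 2*K (a(y, K) = K + K = 2*K)
x = 225
c(k, J) = (J + k)²
a(-168, -91) - c(-55, x) = 2*(-91) - (225 - 55)² = -182 - 1*170² = -182 - 1*28900 = -182 - 28900 = -29082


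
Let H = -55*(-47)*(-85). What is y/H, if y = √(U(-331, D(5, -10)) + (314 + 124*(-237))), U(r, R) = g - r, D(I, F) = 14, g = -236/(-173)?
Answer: -I*√860208419/38012425 ≈ -0.00077157*I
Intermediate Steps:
g = 236/173 (g = -236*(-1/173) = 236/173 ≈ 1.3642)
H = -219725 (H = 2585*(-85) = -219725)
U(r, R) = 236/173 - r
y = I*√860208419/173 (y = √((236/173 - 1*(-331)) + (314 + 124*(-237))) = √((236/173 + 331) + (314 - 29388)) = √(57499/173 - 29074) = √(-4972303/173) = I*√860208419/173 ≈ 169.53*I)
y/H = (I*√860208419/173)/(-219725) = (I*√860208419/173)*(-1/219725) = -I*√860208419/38012425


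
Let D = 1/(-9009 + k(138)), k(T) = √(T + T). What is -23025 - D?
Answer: -622916850372/27053935 + 2*√69/81161805 ≈ -23025.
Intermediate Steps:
k(T) = √2*√T (k(T) = √(2*T) = √2*√T)
D = 1/(-9009 + 2*√69) (D = 1/(-9009 + √2*√138) = 1/(-9009 + 2*√69) ≈ -0.00011121)
-23025 - D = -23025 - (-3003/27053935 - 2*√69/81161805) = -23025 + (3003/27053935 + 2*√69/81161805) = -622916850372/27053935 + 2*√69/81161805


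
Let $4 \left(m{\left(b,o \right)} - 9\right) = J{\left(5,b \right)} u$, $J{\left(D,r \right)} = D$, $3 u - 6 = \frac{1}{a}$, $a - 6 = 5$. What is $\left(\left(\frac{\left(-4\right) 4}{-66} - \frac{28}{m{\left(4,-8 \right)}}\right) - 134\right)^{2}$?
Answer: $\frac{46847043360100}{2525967081} \approx 18546.0$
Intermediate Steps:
$a = 11$ ($a = 6 + 5 = 11$)
$u = \frac{67}{33}$ ($u = 2 + \frac{1}{3 \cdot 11} = 2 + \frac{1}{3} \cdot \frac{1}{11} = 2 + \frac{1}{33} = \frac{67}{33} \approx 2.0303$)
$m{\left(b,o \right)} = \frac{1523}{132}$ ($m{\left(b,o \right)} = 9 + \frac{5 \cdot \frac{67}{33}}{4} = 9 + \frac{1}{4} \cdot \frac{335}{33} = 9 + \frac{335}{132} = \frac{1523}{132}$)
$\left(\left(\frac{\left(-4\right) 4}{-66} - \frac{28}{m{\left(4,-8 \right)}}\right) - 134\right)^{2} = \left(\left(\frac{\left(-4\right) 4}{-66} - \frac{28}{\frac{1523}{132}}\right) - 134\right)^{2} = \left(\left(\left(-16\right) \left(- \frac{1}{66}\right) - \frac{3696}{1523}\right) - 134\right)^{2} = \left(\left(\frac{8}{33} - \frac{3696}{1523}\right) - 134\right)^{2} = \left(- \frac{109784}{50259} - 134\right)^{2} = \left(- \frac{6844490}{50259}\right)^{2} = \frac{46847043360100}{2525967081}$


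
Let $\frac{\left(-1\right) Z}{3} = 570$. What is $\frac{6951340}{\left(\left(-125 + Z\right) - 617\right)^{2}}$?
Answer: $\frac{1737835}{1503076} \approx 1.1562$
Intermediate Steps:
$Z = -1710$ ($Z = \left(-3\right) 570 = -1710$)
$\frac{6951340}{\left(\left(-125 + Z\right) - 617\right)^{2}} = \frac{6951340}{\left(\left(-125 - 1710\right) - 617\right)^{2}} = \frac{6951340}{\left(-1835 - 617\right)^{2}} = \frac{6951340}{\left(-2452\right)^{2}} = \frac{6951340}{6012304} = 6951340 \cdot \frac{1}{6012304} = \frac{1737835}{1503076}$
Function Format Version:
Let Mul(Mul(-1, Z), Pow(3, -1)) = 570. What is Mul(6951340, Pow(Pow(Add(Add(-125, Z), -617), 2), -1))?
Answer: Rational(1737835, 1503076) ≈ 1.1562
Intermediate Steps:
Z = -1710 (Z = Mul(-3, 570) = -1710)
Mul(6951340, Pow(Pow(Add(Add(-125, Z), -617), 2), -1)) = Mul(6951340, Pow(Pow(Add(Add(-125, -1710), -617), 2), -1)) = Mul(6951340, Pow(Pow(Add(-1835, -617), 2), -1)) = Mul(6951340, Pow(Pow(-2452, 2), -1)) = Mul(6951340, Pow(6012304, -1)) = Mul(6951340, Rational(1, 6012304)) = Rational(1737835, 1503076)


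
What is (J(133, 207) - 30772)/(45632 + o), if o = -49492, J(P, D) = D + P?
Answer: 7608/965 ≈ 7.8839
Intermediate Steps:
(J(133, 207) - 30772)/(45632 + o) = ((207 + 133) - 30772)/(45632 - 49492) = (340 - 30772)/(-3860) = -30432*(-1/3860) = 7608/965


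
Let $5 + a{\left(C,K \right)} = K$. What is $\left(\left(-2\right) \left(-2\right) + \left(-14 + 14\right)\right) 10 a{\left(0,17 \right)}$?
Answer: $480$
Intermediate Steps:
$a{\left(C,K \right)} = -5 + K$
$\left(\left(-2\right) \left(-2\right) + \left(-14 + 14\right)\right) 10 a{\left(0,17 \right)} = \left(\left(-2\right) \left(-2\right) + \left(-14 + 14\right)\right) 10 \left(-5 + 17\right) = \left(4 + 0\right) 10 \cdot 12 = 4 \cdot 10 \cdot 12 = 40 \cdot 12 = 480$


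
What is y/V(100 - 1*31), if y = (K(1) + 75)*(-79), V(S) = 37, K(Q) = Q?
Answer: -6004/37 ≈ -162.27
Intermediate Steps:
y = -6004 (y = (1 + 75)*(-79) = 76*(-79) = -6004)
y/V(100 - 1*31) = -6004/37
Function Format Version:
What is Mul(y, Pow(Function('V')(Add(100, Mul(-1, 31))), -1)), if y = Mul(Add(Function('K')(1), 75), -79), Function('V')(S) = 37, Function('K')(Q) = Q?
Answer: Rational(-6004, 37) ≈ -162.27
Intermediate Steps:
y = -6004 (y = Mul(Add(1, 75), -79) = Mul(76, -79) = -6004)
Mul(y, Pow(Function('V')(Add(100, Mul(-1, 31))), -1)) = Mul(-6004, Pow(37, -1)) = Mul(-6004, Rational(1, 37)) = Rational(-6004, 37)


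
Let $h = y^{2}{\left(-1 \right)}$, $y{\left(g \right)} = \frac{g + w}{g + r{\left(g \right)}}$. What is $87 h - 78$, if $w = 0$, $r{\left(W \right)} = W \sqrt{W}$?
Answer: $-78 - \frac{87 i}{2} \approx -78.0 - 43.5 i$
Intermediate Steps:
$r{\left(W \right)} = W^{\frac{3}{2}}$
$y{\left(g \right)} = \frac{g}{g + g^{\frac{3}{2}}}$ ($y{\left(g \right)} = \frac{g + 0}{g + g^{\frac{3}{2}}} = \frac{g}{g + g^{\frac{3}{2}}}$)
$h = \frac{\left(-1 + i\right)^{2}}{4}$ ($h = \left(- \frac{1}{-1 + \left(-1\right)^{\frac{3}{2}}}\right)^{2} = \left(- \frac{1}{-1 - i}\right)^{2} = \left(- \frac{-1 + i}{2}\right)^{2} = \frac{\left(-1 + i\right)^{2}}{4} \approx - 0.5 i$)
$87 h - 78 = 87 \left(- \frac{i}{2}\right) - 78 = - \frac{87 i}{2} - 78 = -78 - \frac{87 i}{2}$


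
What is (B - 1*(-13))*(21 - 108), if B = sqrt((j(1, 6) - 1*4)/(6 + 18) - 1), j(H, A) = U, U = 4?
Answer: -1131 - 87*I ≈ -1131.0 - 87.0*I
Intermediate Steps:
j(H, A) = 4
B = I (B = sqrt((4 - 1*4)/(6 + 18) - 1) = sqrt((4 - 4)/24 - 1) = sqrt(0*(1/24) - 1) = sqrt(0 - 1) = sqrt(-1) = I ≈ 1.0*I)
(B - 1*(-13))*(21 - 108) = (I - 1*(-13))*(21 - 108) = (I + 13)*(-87) = (13 + I)*(-87) = -1131 - 87*I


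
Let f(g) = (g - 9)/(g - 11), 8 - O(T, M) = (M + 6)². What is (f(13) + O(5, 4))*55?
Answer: -4950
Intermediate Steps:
O(T, M) = 8 - (6 + M)² (O(T, M) = 8 - (M + 6)² = 8 - (6 + M)²)
f(g) = (-9 + g)/(-11 + g)
(f(13) + O(5, 4))*55 = ((-9 + 13)/(-11 + 13) + (8 - (6 + 4)²))*55 = (4/2 + (8 - 1*10²))*55 = ((½)*4 + (8 - 1*100))*55 = (2 + (8 - 100))*55 = (2 - 92)*55 = -90*55 = -4950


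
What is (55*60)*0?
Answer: 0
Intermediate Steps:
(55*60)*0 = 3300*0 = 0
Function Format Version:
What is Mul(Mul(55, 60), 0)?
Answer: 0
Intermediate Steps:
Mul(Mul(55, 60), 0) = Mul(3300, 0) = 0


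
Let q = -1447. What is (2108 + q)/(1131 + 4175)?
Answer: 661/5306 ≈ 0.12458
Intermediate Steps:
(2108 + q)/(1131 + 4175) = (2108 - 1447)/(1131 + 4175) = 661/5306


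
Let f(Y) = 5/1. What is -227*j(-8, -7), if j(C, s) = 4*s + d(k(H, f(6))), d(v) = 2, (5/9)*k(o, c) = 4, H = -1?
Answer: 5902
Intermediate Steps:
f(Y) = 5 (f(Y) = 5*1 = 5)
k(o, c) = 36/5 (k(o, c) = (9/5)*4 = 36/5)
j(C, s) = 2 + 4*s (j(C, s) = 4*s + 2 = 2 + 4*s)
-227*j(-8, -7) = -227*(2 + 4*(-7)) = -227*(2 - 28) = -227*(-26) = 5902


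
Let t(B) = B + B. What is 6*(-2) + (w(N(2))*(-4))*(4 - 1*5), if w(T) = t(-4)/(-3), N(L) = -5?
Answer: -4/3 ≈ -1.3333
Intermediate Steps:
t(B) = 2*B
w(T) = 8/3 (w(T) = (2*(-4))/(-3) = -8*(-1/3) = 8/3)
6*(-2) + (w(N(2))*(-4))*(4 - 1*5) = 6*(-2) + ((8/3)*(-4))*(4 - 1*5) = -12 - 32*(4 - 5)/3 = -12 - 32/3*(-1) = -12 + 32/3 = -4/3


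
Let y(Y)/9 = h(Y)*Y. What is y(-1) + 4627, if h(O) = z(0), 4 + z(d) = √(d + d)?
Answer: 4663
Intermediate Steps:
z(d) = -4 + √2*√d (z(d) = -4 + √(d + d) = -4 + √(2*d) = -4 + √2*√d)
h(O) = -4 (h(O) = -4 + √2*√0 = -4 + √2*0 = -4 + 0 = -4)
y(Y) = -36*Y (y(Y) = 9*(-4*Y) = -36*Y)
y(-1) + 4627 = -36*(-1) + 4627 = 36 + 4627 = 4663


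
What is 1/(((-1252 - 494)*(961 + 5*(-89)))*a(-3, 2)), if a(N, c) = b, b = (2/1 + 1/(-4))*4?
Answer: -1/6306552 ≈ -1.5857e-7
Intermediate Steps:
b = 7 (b = (2*1 + 1*(-¼))*4 = (2 - ¼)*4 = (7/4)*4 = 7)
a(N, c) = 7
1/(((-1252 - 494)*(961 + 5*(-89)))*a(-3, 2)) = 1/(((-1252 - 494)*(961 + 5*(-89)))*7) = 1/(-1746*(961 - 445)*7) = 1/(-1746*516*7) = 1/(-900936*7) = 1/(-6306552) = -1/6306552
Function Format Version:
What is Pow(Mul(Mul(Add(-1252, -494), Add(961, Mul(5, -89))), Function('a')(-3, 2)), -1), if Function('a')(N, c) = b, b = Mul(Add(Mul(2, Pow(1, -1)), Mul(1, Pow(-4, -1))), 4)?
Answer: Rational(-1, 6306552) ≈ -1.5857e-7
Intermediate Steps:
b = 7 (b = Mul(Add(Mul(2, 1), Mul(1, Rational(-1, 4))), 4) = Mul(Add(2, Rational(-1, 4)), 4) = Mul(Rational(7, 4), 4) = 7)
Function('a')(N, c) = 7
Pow(Mul(Mul(Add(-1252, -494), Add(961, Mul(5, -89))), Function('a')(-3, 2)), -1) = Pow(Mul(Mul(Add(-1252, -494), Add(961, Mul(5, -89))), 7), -1) = Pow(Mul(Mul(-1746, Add(961, -445)), 7), -1) = Pow(Mul(Mul(-1746, 516), 7), -1) = Pow(Mul(-900936, 7), -1) = Pow(-6306552, -1) = Rational(-1, 6306552)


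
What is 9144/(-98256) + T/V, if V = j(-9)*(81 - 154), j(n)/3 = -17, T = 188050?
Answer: 768458237/15241962 ≈ 50.417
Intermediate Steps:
j(n) = -51 (j(n) = 3*(-17) = -51)
V = 3723 (V = -51*(81 - 154) = -51*(-73) = 3723)
9144/(-98256) + T/V = 9144/(-98256) + 188050/3723 = 9144*(-1/98256) + 188050*(1/3723) = -381/4094 + 188050/3723 = 768458237/15241962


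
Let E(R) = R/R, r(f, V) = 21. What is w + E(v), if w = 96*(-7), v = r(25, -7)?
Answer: -671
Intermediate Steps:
v = 21
E(R) = 1
w = -672
w + E(v) = -672 + 1 = -671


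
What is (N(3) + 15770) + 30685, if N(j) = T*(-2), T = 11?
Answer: 46433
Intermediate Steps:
N(j) = -22 (N(j) = 11*(-2) = -22)
(N(3) + 15770) + 30685 = (-22 + 15770) + 30685 = 15748 + 30685 = 46433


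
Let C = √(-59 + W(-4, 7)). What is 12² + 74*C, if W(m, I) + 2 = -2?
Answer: 144 + 222*I*√7 ≈ 144.0 + 587.36*I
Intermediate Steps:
W(m, I) = -4 (W(m, I) = -2 - 2 = -4)
C = 3*I*√7 (C = √(-59 - 4) = √(-63) = 3*I*√7 ≈ 7.9373*I)
12² + 74*C = 12² + 74*(3*I*√7) = 144 + 222*I*√7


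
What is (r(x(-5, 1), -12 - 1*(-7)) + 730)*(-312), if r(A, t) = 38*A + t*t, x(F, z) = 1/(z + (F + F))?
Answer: -702728/3 ≈ -2.3424e+5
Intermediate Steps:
x(F, z) = 1/(z + 2*F)
r(A, t) = t**2 + 38*A (r(A, t) = 38*A + t**2 = t**2 + 38*A)
(r(x(-5, 1), -12 - 1*(-7)) + 730)*(-312) = (((-12 - 1*(-7))**2 + 38/(1 + 2*(-5))) + 730)*(-312) = (((-12 + 7)**2 + 38/(1 - 10)) + 730)*(-312) = (((-5)**2 + 38/(-9)) + 730)*(-312) = ((25 + 38*(-1/9)) + 730)*(-312) = ((25 - 38/9) + 730)*(-312) = (187/9 + 730)*(-312) = (6757/9)*(-312) = -702728/3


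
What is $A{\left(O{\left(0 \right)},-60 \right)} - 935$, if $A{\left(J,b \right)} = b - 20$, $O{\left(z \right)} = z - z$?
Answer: $-1015$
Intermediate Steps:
$O{\left(z \right)} = 0$
$A{\left(J,b \right)} = -20 + b$ ($A{\left(J,b \right)} = b - 20 = -20 + b$)
$A{\left(O{\left(0 \right)},-60 \right)} - 935 = \left(-20 - 60\right) - 935 = -80 - 935 = -1015$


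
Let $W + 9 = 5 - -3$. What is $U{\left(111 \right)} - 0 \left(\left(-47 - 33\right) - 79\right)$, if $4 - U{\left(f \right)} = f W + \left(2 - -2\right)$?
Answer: $111$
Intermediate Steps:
$W = -1$ ($W = -9 + \left(5 - -3\right) = -9 + \left(5 + 3\right) = -9 + 8 = -1$)
$U{\left(f \right)} = f$ ($U{\left(f \right)} = 4 - \left(f \left(-1\right) + \left(2 - -2\right)\right) = 4 - \left(- f + \left(2 + 2\right)\right) = 4 - \left(- f + 4\right) = 4 - \left(4 - f\right) = 4 + \left(-4 + f\right) = f$)
$U{\left(111 \right)} - 0 \left(\left(-47 - 33\right) - 79\right) = 111 - 0 \left(\left(-47 - 33\right) - 79\right) = 111 - 0 \left(-80 - 79\right) = 111 - 0 \left(-159\right) = 111 - 0 = 111 + 0 = 111$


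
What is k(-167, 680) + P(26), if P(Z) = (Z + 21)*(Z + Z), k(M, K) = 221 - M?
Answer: 2832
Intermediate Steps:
P(Z) = 2*Z*(21 + Z) (P(Z) = (21 + Z)*(2*Z) = 2*Z*(21 + Z))
k(-167, 680) + P(26) = (221 - 1*(-167)) + 2*26*(21 + 26) = (221 + 167) + 2*26*47 = 388 + 2444 = 2832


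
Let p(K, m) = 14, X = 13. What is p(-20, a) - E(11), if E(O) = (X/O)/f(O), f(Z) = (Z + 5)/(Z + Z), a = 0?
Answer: 99/8 ≈ 12.375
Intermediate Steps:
f(Z) = (5 + Z)/(2*Z) (f(Z) = (5 + Z)/((2*Z)) = (5 + Z)*(1/(2*Z)) = (5 + Z)/(2*Z))
E(O) = 26/(5 + O) (E(O) = (13/O)/(((5 + O)/(2*O))) = (13/O)*(2*O/(5 + O)) = 26/(5 + O))
p(-20, a) - E(11) = 14 - 26/(5 + 11) = 14 - 26/16 = 14 - 1*13/8 = 14 - 13/8 = 99/8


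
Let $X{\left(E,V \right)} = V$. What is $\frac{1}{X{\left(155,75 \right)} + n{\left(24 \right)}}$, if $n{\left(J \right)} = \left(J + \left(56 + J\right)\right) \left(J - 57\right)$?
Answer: $- \frac{1}{3357} \approx -0.00029788$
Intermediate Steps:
$n{\left(J \right)} = \left(-57 + J\right) \left(56 + 2 J\right)$ ($n{\left(J \right)} = \left(56 + 2 J\right) \left(-57 + J\right) = \left(-57 + J\right) \left(56 + 2 J\right)$)
$\frac{1}{X{\left(155,75 \right)} + n{\left(24 \right)}} = \frac{1}{75 - \left(4584 - 1152\right)} = \frac{1}{75 - 3432} = \frac{1}{-3357} = - \frac{1}{3357}$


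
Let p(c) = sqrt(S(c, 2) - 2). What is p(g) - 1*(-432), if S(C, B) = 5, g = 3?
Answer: 432 + sqrt(3) ≈ 433.73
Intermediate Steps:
p(c) = sqrt(3) (p(c) = sqrt(5 - 2) = sqrt(3))
p(g) - 1*(-432) = sqrt(3) - 1*(-432) = sqrt(3) + 432 = 432 + sqrt(3)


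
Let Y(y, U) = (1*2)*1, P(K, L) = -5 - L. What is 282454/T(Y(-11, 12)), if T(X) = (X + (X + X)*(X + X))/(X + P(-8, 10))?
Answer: -1835951/9 ≈ -2.0399e+5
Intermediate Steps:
Y(y, U) = 2 (Y(y, U) = 2*1 = 2)
T(X) = (X + 4*X**2)/(-15 + X) (T(X) = (X + (X + X)*(X + X))/(X + (-5 - 1*10)) = (X + (2*X)*(2*X))/(X + (-5 - 10)) = (X + 4*X**2)/(X - 15) = (X + 4*X**2)/(-15 + X))
282454/T(Y(-11, 12)) = 282454/((2*(1 + 4*2)/(-15 + 2))) = 282454/((2*(1 + 8)/(-13))) = 282454/((2*(-1/13)*9)) = 282454/(-18/13) = 282454*(-13/18) = -1835951/9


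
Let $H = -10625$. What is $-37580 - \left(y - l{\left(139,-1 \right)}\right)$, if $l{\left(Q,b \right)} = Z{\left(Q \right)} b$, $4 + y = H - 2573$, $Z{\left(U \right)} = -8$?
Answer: $-24370$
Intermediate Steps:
$y = -13202$ ($y = -4 - 13198 = -13202$)
$l{\left(Q,b \right)} = - 8 b$
$-37580 - \left(y - l{\left(139,-1 \right)}\right) = -37580 - -13210 = -37580 + \left(8 + 13202\right) = -37580 + 13210 = -24370$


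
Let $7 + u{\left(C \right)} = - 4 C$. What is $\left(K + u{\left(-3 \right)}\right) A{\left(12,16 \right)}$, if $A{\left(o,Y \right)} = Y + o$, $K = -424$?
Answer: $-11732$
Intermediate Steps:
$u{\left(C \right)} = -7 - 4 C$
$\left(K + u{\left(-3 \right)}\right) A{\left(12,16 \right)} = \left(-424 - -5\right) \left(16 + 12\right) = \left(-424 + \left(-7 + 12\right)\right) 28 = \left(-424 + 5\right) 28 = \left(-419\right) 28 = -11732$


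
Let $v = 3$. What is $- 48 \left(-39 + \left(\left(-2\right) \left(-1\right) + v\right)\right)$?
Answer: $1632$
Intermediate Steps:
$- 48 \left(-39 + \left(\left(-2\right) \left(-1\right) + v\right)\right) = - 48 \left(-39 + \left(\left(-2\right) \left(-1\right) + 3\right)\right) = - 48 \left(-39 + \left(2 + 3\right)\right) = - 48 \left(-39 + 5\right) = \left(-48\right) \left(-34\right) = 1632$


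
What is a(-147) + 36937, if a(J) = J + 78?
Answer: 36868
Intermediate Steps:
a(J) = 78 + J
a(-147) + 36937 = (78 - 147) + 36937 = -69 + 36937 = 36868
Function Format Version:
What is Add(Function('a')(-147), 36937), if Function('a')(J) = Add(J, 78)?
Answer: 36868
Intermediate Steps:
Function('a')(J) = Add(78, J)
Add(Function('a')(-147), 36937) = Add(Add(78, -147), 36937) = Add(-69, 36937) = 36868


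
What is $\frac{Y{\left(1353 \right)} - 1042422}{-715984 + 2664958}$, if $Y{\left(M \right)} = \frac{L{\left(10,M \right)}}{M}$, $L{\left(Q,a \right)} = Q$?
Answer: $- \frac{705198478}{1318480911} \approx -0.53486$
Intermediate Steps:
$Y{\left(M \right)} = \frac{10}{M}$
$\frac{Y{\left(1353 \right)} - 1042422}{-715984 + 2664958} = \frac{\frac{10}{1353} - 1042422}{-715984 + 2664958} = \frac{10 \cdot \frac{1}{1353} - 1042422}{1948974} = \left(\frac{10}{1353} - 1042422\right) \frac{1}{1948974} = \left(- \frac{1410396956}{1353}\right) \frac{1}{1948974} = - \frac{705198478}{1318480911}$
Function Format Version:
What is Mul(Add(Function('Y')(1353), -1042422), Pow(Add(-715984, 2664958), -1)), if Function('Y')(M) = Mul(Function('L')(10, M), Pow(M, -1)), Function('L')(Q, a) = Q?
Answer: Rational(-705198478, 1318480911) ≈ -0.53486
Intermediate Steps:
Function('Y')(M) = Mul(10, Pow(M, -1))
Mul(Add(Function('Y')(1353), -1042422), Pow(Add(-715984, 2664958), -1)) = Mul(Add(Mul(10, Pow(1353, -1)), -1042422), Pow(Add(-715984, 2664958), -1)) = Mul(Add(Mul(10, Rational(1, 1353)), -1042422), Pow(1948974, -1)) = Mul(Add(Rational(10, 1353), -1042422), Rational(1, 1948974)) = Mul(Rational(-1410396956, 1353), Rational(1, 1948974)) = Rational(-705198478, 1318480911)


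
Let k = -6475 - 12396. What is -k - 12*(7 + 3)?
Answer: 18751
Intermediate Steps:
k = -18871
-k - 12*(7 + 3) = -1*(-18871) - 12*(7 + 3) = 18871 - 12*10 = 18871 - 120 = 18751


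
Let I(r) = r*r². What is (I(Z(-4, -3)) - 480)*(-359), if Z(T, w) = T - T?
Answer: 172320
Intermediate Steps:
Z(T, w) = 0
I(r) = r³
(I(Z(-4, -3)) - 480)*(-359) = (0³ - 480)*(-359) = (0 - 480)*(-359) = -480*(-359) = 172320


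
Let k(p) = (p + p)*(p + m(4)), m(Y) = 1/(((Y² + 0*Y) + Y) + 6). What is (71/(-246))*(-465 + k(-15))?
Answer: 2485/533 ≈ 4.6623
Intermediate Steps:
m(Y) = 1/(6 + Y + Y²) (m(Y) = 1/(((Y² + 0) + Y) + 6) = 1/((Y² + Y) + 6) = 1/((Y + Y²) + 6) = 1/(6 + Y + Y²))
k(p) = 2*p*(1/26 + p) (k(p) = (p + p)*(p + 1/(6 + 4 + 4²)) = (2*p)*(p + 1/(6 + 4 + 16)) = (2*p)*(p + 1/26) = (2*p)*(1/26 + p) = 2*p*(1/26 + p))
(71/(-246))*(-465 + k(-15)) = (71/(-246))*(-465 + (1/13)*(-15)*(1 + 26*(-15))) = (71*(-1/246))*(-465 + (1/13)*(-15)*(1 - 390)) = -71*(-465 + (1/13)*(-15)*(-389))/246 = -71*(-465 + 5835/13)/246 = -71/246*(-210/13) = 2485/533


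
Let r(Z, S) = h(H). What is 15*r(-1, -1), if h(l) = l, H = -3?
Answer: -45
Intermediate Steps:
r(Z, S) = -3
15*r(-1, -1) = 15*(-3) = -45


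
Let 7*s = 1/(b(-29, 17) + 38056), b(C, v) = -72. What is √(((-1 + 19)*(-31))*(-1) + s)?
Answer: √2465537962090/66472 ≈ 23.622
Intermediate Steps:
s = 1/265888 (s = 1/(7*(-72 + 38056)) = (⅐)/37984 = (⅐)*(1/37984) = 1/265888 ≈ 3.7610e-6)
√(((-1 + 19)*(-31))*(-1) + s) = √(((-1 + 19)*(-31))*(-1) + 1/265888) = √((18*(-31))*(-1) + 1/265888) = √(-558*(-1) + 1/265888) = √(558 + 1/265888) = √(148365505/265888) = √2465537962090/66472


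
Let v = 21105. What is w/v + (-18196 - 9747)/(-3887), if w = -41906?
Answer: 426848393/82035135 ≈ 5.2032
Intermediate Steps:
w/v + (-18196 - 9747)/(-3887) = -41906/21105 + (-18196 - 9747)/(-3887) = -41906*1/21105 - 27943*(-1/3887) = -41906/21105 + 27943/3887 = 426848393/82035135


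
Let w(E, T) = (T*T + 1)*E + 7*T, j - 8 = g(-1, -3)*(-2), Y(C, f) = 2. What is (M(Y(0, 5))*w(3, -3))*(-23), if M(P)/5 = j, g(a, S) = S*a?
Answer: -2070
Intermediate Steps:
j = 2 (j = 8 - 3*(-1)*(-2) = 8 + 3*(-2) = 8 - 6 = 2)
M(P) = 10 (M(P) = 5*2 = 10)
w(E, T) = 7*T + E*(1 + T**2) (w(E, T) = (T**2 + 1)*E + 7*T = (1 + T**2)*E + 7*T = E*(1 + T**2) + 7*T = 7*T + E*(1 + T**2))
(M(Y(0, 5))*w(3, -3))*(-23) = (10*(3 + 7*(-3) + 3*(-3)**2))*(-23) = (10*(3 - 21 + 3*9))*(-23) = (10*(3 - 21 + 27))*(-23) = (10*9)*(-23) = 90*(-23) = -2070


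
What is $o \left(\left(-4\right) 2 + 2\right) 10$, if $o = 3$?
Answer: $-180$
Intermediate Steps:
$o \left(\left(-4\right) 2 + 2\right) 10 = 3 \left(\left(-4\right) 2 + 2\right) 10 = 3 \left(-8 + 2\right) 10 = 3 \left(-6\right) 10 = \left(-18\right) 10 = -180$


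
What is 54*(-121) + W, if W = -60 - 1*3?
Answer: -6597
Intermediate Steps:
W = -63 (W = -60 - 3 = -63)
54*(-121) + W = 54*(-121) - 63 = -6534 - 63 = -6597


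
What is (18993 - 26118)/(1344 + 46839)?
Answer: -2375/16061 ≈ -0.14787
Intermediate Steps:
(18993 - 26118)/(1344 + 46839) = -7125/48183 = -7125*1/48183 = -2375/16061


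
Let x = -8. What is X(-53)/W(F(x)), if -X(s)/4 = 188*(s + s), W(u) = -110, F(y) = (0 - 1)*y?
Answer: -39856/55 ≈ -724.65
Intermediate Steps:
F(y) = -y
X(s) = -1504*s (X(s) = -752*(s + s) = -752*2*s = -1504*s)
X(-53)/W(F(x)) = -1504*(-53)/(-110) = 79712*(-1/110) = -39856/55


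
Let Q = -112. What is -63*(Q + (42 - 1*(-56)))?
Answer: 882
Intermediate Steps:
-63*(Q + (42 - 1*(-56))) = -63*(-112 + (42 - 1*(-56))) = -63*(-112 + (42 + 56)) = -63*(-112 + 98) = -63*(-14) = 882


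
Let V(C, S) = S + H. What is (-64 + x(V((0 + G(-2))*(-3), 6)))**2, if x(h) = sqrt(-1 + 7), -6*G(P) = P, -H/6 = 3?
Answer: (64 - sqrt(6))**2 ≈ 3788.5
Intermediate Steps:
H = -18 (H = -6*3 = -18)
G(P) = -P/6
V(C, S) = -18 + S (V(C, S) = S - 18 = -18 + S)
x(h) = sqrt(6)
(-64 + x(V((0 + G(-2))*(-3), 6)))**2 = (-64 + sqrt(6))**2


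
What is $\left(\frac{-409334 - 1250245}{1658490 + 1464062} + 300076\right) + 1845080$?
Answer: $\frac{6698359498533}{3122552} \approx 2.1452 \cdot 10^{6}$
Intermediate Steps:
$\left(\frac{-409334 - 1250245}{1658490 + 1464062} + 300076\right) + 1845080 = \left(- \frac{1659579}{3122552} + 300076\right) + 1845080 = \frac{937001254373}{3122552} + 1845080 = \frac{6698359498533}{3122552}$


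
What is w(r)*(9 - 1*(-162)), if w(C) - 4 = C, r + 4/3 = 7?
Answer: 1653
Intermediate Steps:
r = 17/3 (r = -4/3 + 7 = 17/3 ≈ 5.6667)
w(C) = 4 + C
w(r)*(9 - 1*(-162)) = (4 + 17/3)*(9 - 1*(-162)) = 29*(9 + 162)/3 = (29/3)*171 = 1653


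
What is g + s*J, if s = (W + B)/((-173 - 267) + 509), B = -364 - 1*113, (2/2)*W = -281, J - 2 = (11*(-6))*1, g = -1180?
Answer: -32908/69 ≈ -476.93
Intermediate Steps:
J = -64 (J = 2 + (11*(-6))*1 = 2 - 66*1 = 2 - 66 = -64)
W = -281
B = -477 (B = -364 - 113 = -477)
s = -758/69 (s = (-281 - 477)/((-173 - 267) + 509) = -758/(-440 + 509) = -758/69 ≈ -10.986)
g + s*J = -1180 - 758/69*(-64) = -1180 + 48512/69 = -32908/69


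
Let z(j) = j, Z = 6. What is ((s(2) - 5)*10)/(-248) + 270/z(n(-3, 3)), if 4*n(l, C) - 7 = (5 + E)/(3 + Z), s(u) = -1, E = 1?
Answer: 201225/1426 ≈ 141.11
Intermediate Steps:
n(l, C) = 23/12 (n(l, C) = 7/4 + ((5 + 1)/(3 + 6))/4 = 7/4 + (6/9)/4 = 7/4 + (6*(1/9))/4 = 7/4 + (1/4)*(2/3) = 7/4 + 1/6 = 23/12)
((s(2) - 5)*10)/(-248) + 270/z(n(-3, 3)) = ((-1 - 5)*10)/(-248) + 270/(23/12) = -6*10*(-1/248) + 270*(12/23) = -60*(-1/248) + 3240/23 = 15/62 + 3240/23 = 201225/1426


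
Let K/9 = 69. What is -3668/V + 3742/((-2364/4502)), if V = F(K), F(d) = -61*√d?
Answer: -4211621/591 + 3668*√69/12627 ≈ -7123.9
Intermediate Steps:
K = 621 (K = 9*69 = 621)
V = -183*√69 ≈ -1520.1
-3668/V + 3742/((-2364/4502)) = -3668*(-√69/12627) + 3742/((-2364/4502)) = -(-3668)*√69/12627 + 3742/((-2364*1/4502)) = 3668*√69/12627 + 3742/(-1182/2251) = 3668*√69/12627 + 3742*(-2251/1182) = 3668*√69/12627 - 4211621/591 = -4211621/591 + 3668*√69/12627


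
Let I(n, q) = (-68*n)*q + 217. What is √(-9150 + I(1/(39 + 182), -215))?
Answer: I*√1498497/13 ≈ 94.164*I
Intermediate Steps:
I(n, q) = 217 - 68*n*q (I(n, q) = -68*n*q + 217 = 217 - 68*n*q)
√(-9150 + I(1/(39 + 182), -215)) = √(-9150 + (217 - 68*(-215)/(39 + 182))) = √(-9150 + (217 - 68*(-215)/221)) = √(-9150 + (217 - 68*1/221*(-215))) = √(-9150 + (217 + 860/13)) = √(-9150 + 3681/13) = √(-115269/13) = I*√1498497/13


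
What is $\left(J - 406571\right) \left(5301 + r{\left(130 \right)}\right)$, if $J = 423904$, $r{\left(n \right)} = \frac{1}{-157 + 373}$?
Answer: $\frac{19846579661}{216} \approx 9.1882 \cdot 10^{7}$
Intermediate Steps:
$r{\left(n \right)} = \frac{1}{216}$
$\left(J - 406571\right) \left(5301 + r{\left(130 \right)}\right) = \left(423904 - 406571\right) \left(5301 + \frac{1}{216}\right) = 17333 \cdot \frac{1145017}{216} = \frac{19846579661}{216}$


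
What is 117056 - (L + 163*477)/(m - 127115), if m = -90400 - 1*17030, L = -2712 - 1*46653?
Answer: 27454927906/234545 ≈ 1.1706e+5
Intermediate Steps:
L = -49365 (L = -2712 - 46653 = -49365)
m = -107430 (m = -90400 - 17030 = -107430)
117056 - (L + 163*477)/(m - 127115) = 117056 - (-49365 + 163*477)/(-107430 - 127115) = 117056 - (-49365 + 77751)/(-234545) = 117056 - 28386*(-1)/234545 = 117056 - 1*(-28386/234545) = 117056 + 28386/234545 = 27454927906/234545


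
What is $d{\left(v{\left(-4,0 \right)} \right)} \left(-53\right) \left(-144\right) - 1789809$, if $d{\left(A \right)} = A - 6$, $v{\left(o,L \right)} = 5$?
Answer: $-1797441$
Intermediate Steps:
$d{\left(A \right)} = -6 + A$ ($d{\left(A \right)} = A - 6 = -6 + A$)
$d{\left(v{\left(-4,0 \right)} \right)} \left(-53\right) \left(-144\right) - 1789809 = \left(-6 + 5\right) \left(-53\right) \left(-144\right) - 1789809 = \left(-1\right) \left(-53\right) \left(-144\right) - 1789809 = 53 \left(-144\right) - 1789809 = -7632 - 1789809 = -1797441$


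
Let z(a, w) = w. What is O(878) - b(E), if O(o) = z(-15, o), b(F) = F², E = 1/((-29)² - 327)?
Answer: 231964087/264196 ≈ 878.00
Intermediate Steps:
E = 1/514 (E = 1/(841 - 327) = 1/514 ≈ 0.0019455)
O(o) = o
O(878) - b(E) = 878 - (1/514)² = 878 - 1*1/264196 = 878 - 1/264196 = 231964087/264196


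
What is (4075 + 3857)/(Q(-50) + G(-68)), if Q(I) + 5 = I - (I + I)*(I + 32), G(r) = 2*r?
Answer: -7932/1991 ≈ -3.9839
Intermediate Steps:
Q(I) = -5 + I - 2*I*(32 + I) (Q(I) = -5 + (I - (I + I)*(I + 32)) = -5 + (I - 2*I*(32 + I)) = -5 + I - 2*I*(32 + I))
(4075 + 3857)/(Q(-50) + G(-68)) = (4075 + 3857)/((-5 - 63*(-50) - 2*(-50)²) + 2*(-68)) = 7932/((-5 + 3150 - 2*2500) - 136) = 7932/((-5 + 3150 - 5000) - 136) = 7932/(-1855 - 136) = 7932/(-1991) = 7932*(-1/1991) = -7932/1991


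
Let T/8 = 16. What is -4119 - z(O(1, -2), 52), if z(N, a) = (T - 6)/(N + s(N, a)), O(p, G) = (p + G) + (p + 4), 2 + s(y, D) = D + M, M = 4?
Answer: -119512/29 ≈ -4121.1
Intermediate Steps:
T = 128 (T = 8*16 = 128)
s(y, D) = 2 + D (s(y, D) = -2 + (D + 4) = -2 + (4 + D) = 2 + D)
O(p, G) = 4 + G + 2*p (O(p, G) = (G + p) + (4 + p) = 4 + G + 2*p)
z(N, a) = 122/(2 + N + a) (z(N, a) = (128 - 6)/(N + (2 + a)) = 122/(2 + N + a))
-4119 - z(O(1, -2), 52) = -4119 - 122/(2 + (4 - 2 + 2*1) + 52) = -4119 - 122/(2 + (4 - 2 + 2) + 52) = -4119 - 122/(2 + 4 + 52) = -4119 - 122/58 = -4119 - 1*61/29 = -4119 - 61/29 = -119512/29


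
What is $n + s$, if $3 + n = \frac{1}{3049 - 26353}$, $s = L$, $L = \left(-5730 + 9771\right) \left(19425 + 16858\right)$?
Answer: $\frac{3416823158399}{23304} \approx 1.4662 \cdot 10^{8}$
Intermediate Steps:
$L = 146619603$ ($L = 4041 \cdot 36283 = 146619603$)
$s = 146619603$
$n = - \frac{69913}{23304}$ ($n = -3 + \frac{1}{3049 - 26353} = -3 + \frac{1}{-23304} = -3 - \frac{1}{23304} = - \frac{69913}{23304} \approx -3.0$)
$n + s = - \frac{69913}{23304} + 146619603 = \frac{3416823158399}{23304}$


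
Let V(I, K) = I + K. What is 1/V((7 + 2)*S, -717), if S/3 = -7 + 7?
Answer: -1/717 ≈ -0.0013947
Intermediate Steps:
S = 0 (S = 3*(-7 + 7) = 3*0 = 0)
1/V((7 + 2)*S, -717) = 1/((7 + 2)*0 - 717) = 1/(9*0 - 717) = 1/(0 - 717) = 1/(-717) = -1/717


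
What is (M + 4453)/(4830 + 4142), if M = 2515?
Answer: 1742/2243 ≈ 0.77664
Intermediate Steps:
(M + 4453)/(4830 + 4142) = (2515 + 4453)/(4830 + 4142) = 6968/8972 = 6968*(1/8972) = 1742/2243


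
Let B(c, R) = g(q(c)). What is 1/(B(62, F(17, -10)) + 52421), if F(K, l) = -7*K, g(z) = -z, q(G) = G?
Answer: 1/52359 ≈ 1.9099e-5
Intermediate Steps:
B(c, R) = -c
1/(B(62, F(17, -10)) + 52421) = 1/(-1*62 + 52421) = 1/(-62 + 52421) = 1/52359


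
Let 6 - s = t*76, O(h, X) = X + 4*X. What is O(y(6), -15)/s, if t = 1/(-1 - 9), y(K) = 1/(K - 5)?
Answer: -375/68 ≈ -5.5147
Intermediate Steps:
y(K) = 1/(-5 + K)
t = -1/10 (t = 1/(-10) = -1/10 ≈ -0.10000)
O(h, X) = 5*X
s = 68/5 (s = 6 - (-1)*76/10 = 6 - 1*(-38/5) = 6 + 38/5 = 68/5 ≈ 13.600)
O(y(6), -15)/s = (5*(-15))/(68/5) = -75*5/68 = -375/68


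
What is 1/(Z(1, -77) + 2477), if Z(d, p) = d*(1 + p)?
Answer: 1/2401 ≈ 0.00041649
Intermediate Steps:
1/(Z(1, -77) + 2477) = 1/(1*(1 - 77) + 2477) = 1/(1*(-76) + 2477) = 1/(-76 + 2477) = 1/2401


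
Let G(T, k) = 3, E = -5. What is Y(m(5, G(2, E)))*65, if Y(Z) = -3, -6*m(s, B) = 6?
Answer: -195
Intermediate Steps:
m(s, B) = -1 (m(s, B) = -⅙*6 = -1)
Y(m(5, G(2, E)))*65 = -3*65 = -195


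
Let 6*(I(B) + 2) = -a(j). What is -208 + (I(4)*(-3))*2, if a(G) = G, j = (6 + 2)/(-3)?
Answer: -596/3 ≈ -198.67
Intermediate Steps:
j = -8/3 (j = 8*(-1/3) = -8/3 ≈ -2.6667)
I(B) = -14/9 (I(B) = -2 + (-1*(-8/3))/6 = -2 + (1/6)*(8/3) = -2 + 4/9 = -14/9)
-208 + (I(4)*(-3))*2 = -208 - 14/9*(-3)*2 = -208 + (14/3)*2 = -208 + 28/3 = -596/3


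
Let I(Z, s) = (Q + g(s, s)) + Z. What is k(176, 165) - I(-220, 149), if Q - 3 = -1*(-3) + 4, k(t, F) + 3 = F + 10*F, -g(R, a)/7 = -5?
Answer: 1987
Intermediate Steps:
g(R, a) = 35 (g(R, a) = -7*(-5) = 35)
k(t, F) = -3 + 11*F (k(t, F) = -3 + (F + 10*F) = -3 + 11*F)
Q = 10 (Q = 3 + (-1*(-3) + 4) = 3 + (3 + 4) = 3 + 7 = 10)
I(Z, s) = 45 + Z (I(Z, s) = (10 + 35) + Z = 45 + Z)
k(176, 165) - I(-220, 149) = (-3 + 11*165) - (45 - 220) = (-3 + 1815) - 1*(-175) = 1812 + 175 = 1987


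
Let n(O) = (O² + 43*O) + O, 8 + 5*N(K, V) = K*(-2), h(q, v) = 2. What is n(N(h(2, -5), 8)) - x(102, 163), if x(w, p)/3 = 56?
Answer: -6696/25 ≈ -267.84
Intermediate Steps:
N(K, V) = -8/5 - 2*K/5 (N(K, V) = -8/5 + (K*(-2))/5 = -8/5 + (-2*K)/5 = -8/5 - 2*K/5)
x(w, p) = 168 (x(w, p) = 3*56 = 168)
n(O) = O² + 44*O
n(N(h(2, -5), 8)) - x(102, 163) = (-8/5 - ⅖*2)*(44 + (-8/5 - ⅖*2)) - 1*168 = (-8/5 - ⅘)*(44 + (-8/5 - ⅘)) - 168 = -12*(44 - 12/5)/5 - 168 = -12/5*208/5 - 168 = -2496/25 - 168 = -6696/25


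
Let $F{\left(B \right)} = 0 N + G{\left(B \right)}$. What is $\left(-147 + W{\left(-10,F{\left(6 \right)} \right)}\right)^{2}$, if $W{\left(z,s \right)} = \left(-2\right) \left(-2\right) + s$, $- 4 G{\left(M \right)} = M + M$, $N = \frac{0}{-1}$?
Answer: $21316$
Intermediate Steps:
$N = 0$ ($N = 0 \left(-1\right) = 0$)
$G{\left(M \right)} = - \frac{M}{2}$ ($G{\left(M \right)} = - \frac{M + M}{4} = - \frac{2 M}{4} = - \frac{M}{2}$)
$F{\left(B \right)} = - \frac{B}{2}$ ($F{\left(B \right)} = 0 \cdot 0 - \frac{B}{2} = 0 - \frac{B}{2} = - \frac{B}{2}$)
$W{\left(z,s \right)} = 4 + s$
$\left(-147 + W{\left(-10,F{\left(6 \right)} \right)}\right)^{2} = \left(-147 + \left(4 - 3\right)\right)^{2} = \left(-147 + 1\right)^{2} = \left(-146\right)^{2} = 21316$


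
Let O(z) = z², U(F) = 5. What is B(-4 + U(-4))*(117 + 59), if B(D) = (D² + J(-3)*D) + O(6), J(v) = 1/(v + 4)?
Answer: 6688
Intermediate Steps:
J(v) = 1/(4 + v)
B(D) = 36 + D + D² (B(D) = (D² + D/(4 - 3)) + 6² = (D² + D/1) + 36 = (D² + 1*D) + 36 = (D² + D) + 36 = (D + D²) + 36 = 36 + D + D²)
B(-4 + U(-4))*(117 + 59) = (36 + (-4 + 5) + (-4 + 5)²)*(117 + 59) = (36 + 1 + 1²)*176 = (36 + 1 + 1)*176 = 38*176 = 6688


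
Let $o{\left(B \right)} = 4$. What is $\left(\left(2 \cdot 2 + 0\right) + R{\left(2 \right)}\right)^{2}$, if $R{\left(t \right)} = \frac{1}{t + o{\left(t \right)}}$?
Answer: $\frac{625}{36} \approx 17.361$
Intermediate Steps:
$R{\left(t \right)} = \frac{1}{4 + t}$ ($R{\left(t \right)} = \frac{1}{t + 4} = \frac{1}{4 + t}$)
$\left(\left(2 \cdot 2 + 0\right) + R{\left(2 \right)}\right)^{2} = \left(\left(2 \cdot 2 + 0\right) + \frac{1}{4 + 2}\right)^{2} = \left(\left(4 + 0\right) + \frac{1}{6}\right)^{2} = \left(4 + \frac{1}{6}\right)^{2} = \left(\frac{25}{6}\right)^{2} = \frac{625}{36}$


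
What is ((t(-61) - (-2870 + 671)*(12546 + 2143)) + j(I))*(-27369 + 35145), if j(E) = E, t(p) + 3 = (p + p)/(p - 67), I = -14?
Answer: 502346628711/2 ≈ 2.5117e+11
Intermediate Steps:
t(p) = -3 + 2*p/(-67 + p) (t(p) = -3 + (p + p)/(p - 67) = -3 + (2*p)/(-67 + p) = -3 + 2*p/(-67 + p))
((t(-61) - (-2870 + 671)*(12546 + 2143)) + j(I))*(-27369 + 35145) = (((201 - 1*(-61))/(-67 - 61) - (-2870 + 671)*(12546 + 2143)) - 14)*(-27369 + 35145) = (((201 + 61)/(-128) - (-2199)*14689) - 14)*7776 = ((-1/128*262 - 1*(-32301111)) - 14)*7776 = ((-131/64 + 32301111) - 14)*7776 = (2067270973/64 - 14)*7776 = (2067270077/64)*7776 = 502346628711/2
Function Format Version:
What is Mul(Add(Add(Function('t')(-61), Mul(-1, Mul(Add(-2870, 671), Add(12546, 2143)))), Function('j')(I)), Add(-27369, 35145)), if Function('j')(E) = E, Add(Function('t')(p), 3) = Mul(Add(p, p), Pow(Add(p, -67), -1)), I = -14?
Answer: Rational(502346628711, 2) ≈ 2.5117e+11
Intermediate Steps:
Function('t')(p) = Add(-3, Mul(2, p, Pow(Add(-67, p), -1))) (Function('t')(p) = Add(-3, Mul(Add(p, p), Pow(Add(p, -67), -1))) = Add(-3, Mul(Mul(2, p), Pow(Add(-67, p), -1))) = Add(-3, Mul(2, p, Pow(Add(-67, p), -1))))
Mul(Add(Add(Function('t')(-61), Mul(-1, Mul(Add(-2870, 671), Add(12546, 2143)))), Function('j')(I)), Add(-27369, 35145)) = Mul(Add(Add(Mul(Pow(Add(-67, -61), -1), Add(201, Mul(-1, -61))), Mul(-1, Mul(Add(-2870, 671), Add(12546, 2143)))), -14), Add(-27369, 35145)) = Mul(Add(Add(Mul(Pow(-128, -1), Add(201, 61)), Mul(-1, Mul(-2199, 14689))), -14), 7776) = Mul(Add(Add(Mul(Rational(-1, 128), 262), Mul(-1, -32301111)), -14), 7776) = Mul(Add(Add(Rational(-131, 64), 32301111), -14), 7776) = Mul(Add(Rational(2067270973, 64), -14), 7776) = Mul(Rational(2067270077, 64), 7776) = Rational(502346628711, 2)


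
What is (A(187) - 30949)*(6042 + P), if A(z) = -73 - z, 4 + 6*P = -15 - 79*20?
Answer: -360495159/2 ≈ -1.8025e+8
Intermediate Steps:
P = -533/2 (P = -⅔ + (-15 - 79*20)/6 = -⅔ + (-15 - 1580)/6 = -⅔ + (⅙)*(-1595) = -⅔ - 1595/6 = -533/2 ≈ -266.50)
(A(187) - 30949)*(6042 + P) = ((-73 - 1*187) - 30949)*(6042 - 533/2) = ((-73 - 187) - 30949)*(11551/2) = (-260 - 30949)*(11551/2) = -31209*11551/2 = -360495159/2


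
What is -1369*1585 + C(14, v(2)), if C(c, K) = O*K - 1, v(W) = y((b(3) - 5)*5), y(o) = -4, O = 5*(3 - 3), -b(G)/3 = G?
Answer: -2169866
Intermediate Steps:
b(G) = -3*G
O = 0 (O = 5*0 = 0)
v(W) = -4
C(c, K) = -1 (C(c, K) = 0*K - 1 = 0 - 1 = -1)
-1369*1585 + C(14, v(2)) = -1369*1585 - 1 = -2169865 - 1 = -2169866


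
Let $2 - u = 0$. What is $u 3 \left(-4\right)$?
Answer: $-24$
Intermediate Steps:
$u = 2$ ($u = 2 - 0 = 2 + 0 = 2$)
$u 3 \left(-4\right) = 2 \cdot 3 \left(-4\right) = 6 \left(-4\right) = -24$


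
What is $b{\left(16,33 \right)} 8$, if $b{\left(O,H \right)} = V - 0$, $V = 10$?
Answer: $80$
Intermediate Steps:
$b{\left(O,H \right)} = 10$ ($b{\left(O,H \right)} = 10 - 0 = 10 + 0 = 10$)
$b{\left(16,33 \right)} 8 = 10 \cdot 8 = 80$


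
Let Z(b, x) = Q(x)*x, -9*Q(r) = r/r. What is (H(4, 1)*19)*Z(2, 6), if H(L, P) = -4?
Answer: 152/3 ≈ 50.667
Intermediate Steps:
Q(r) = -1/9 (Q(r) = -r/(9*r) = -1/9*1 = -1/9)
Z(b, x) = -x/9
(H(4, 1)*19)*Z(2, 6) = (-4*19)*(-1/9*6) = -76*(-2/3) = 152/3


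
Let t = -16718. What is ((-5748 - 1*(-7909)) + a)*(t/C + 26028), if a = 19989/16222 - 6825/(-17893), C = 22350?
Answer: 182575436415029315753/3243658249050 ≈ 5.6287e+7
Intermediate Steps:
a = 468378327/290260246 (a = 19989*(1/16222) - 6825*(-1/17893) = 19989/16222 + 6825/17893 = 468378327/290260246 ≈ 1.6136)
((-5748 - 1*(-7909)) + a)*(t/C + 26028) = ((-5748 - 1*(-7909)) + 468378327/290260246)*(-16718/22350 + 26028) = ((-5748 + 7909) + 468378327/290260246)*(-16718*1/22350 + 26028) = (2161 + 468378327/290260246)*(-8359/11175 + 26028) = (627720769933/290260246)*(290854541/11175) = 182575436415029315753/3243658249050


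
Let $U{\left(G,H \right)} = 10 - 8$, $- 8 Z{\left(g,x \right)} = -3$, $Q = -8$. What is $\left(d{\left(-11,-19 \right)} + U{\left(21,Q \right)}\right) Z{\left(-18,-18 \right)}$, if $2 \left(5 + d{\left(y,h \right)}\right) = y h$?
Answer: $\frac{609}{16} \approx 38.063$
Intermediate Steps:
$Z{\left(g,x \right)} = \frac{3}{8}$ ($Z{\left(g,x \right)} = \left(- \frac{1}{8}\right) \left(-3\right) = \frac{3}{8}$)
$U{\left(G,H \right)} = 2$ ($U{\left(G,H \right)} = 10 - 8 = 2$)
$d{\left(y,h \right)} = -5 + \frac{h y}{2}$ ($d{\left(y,h \right)} = -5 + \frac{y h}{2} = -5 + \frac{h y}{2}$)
$\left(d{\left(-11,-19 \right)} + U{\left(21,Q \right)}\right) Z{\left(-18,-18 \right)} = \left(\left(-5 + \frac{1}{2} \left(-19\right) \left(-11\right)\right) + 2\right) \frac{3}{8} = \left(\left(-5 + \frac{209}{2}\right) + 2\right) \frac{3}{8} = \left(\frac{199}{2} + 2\right) \frac{3}{8} = \frac{203}{2} \cdot \frac{3}{8} = \frac{609}{16}$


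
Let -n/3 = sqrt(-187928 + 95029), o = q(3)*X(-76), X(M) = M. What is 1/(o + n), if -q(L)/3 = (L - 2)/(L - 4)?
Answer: I/(3*(sqrt(92899) - 76*I)) ≈ -0.00025673 + 0.0010296*I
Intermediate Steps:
q(L) = -3*(-2 + L)/(-4 + L) (q(L) = -3*(L - 2)/(L - 4) = -3*(-2 + L)/(-4 + L))
o = -228 (o = (3*(2 - 1*3)/(-4 + 3))*(-76) = (3*(2 - 3)/(-1))*(-76) = (3*(-1)*(-1))*(-76) = 3*(-76) = -228)
n = -3*I*sqrt(92899) (n = -3*sqrt(-187928 + 95029) = -3*I*sqrt(92899) ≈ -914.38*I)
1/(o + n) = 1/(-228 - 3*I*sqrt(92899))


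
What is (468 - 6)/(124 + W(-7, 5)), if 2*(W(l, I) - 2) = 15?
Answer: 308/89 ≈ 3.4607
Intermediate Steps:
W(l, I) = 19/2 (W(l, I) = 2 + (1/2)*15 = 2 + 15/2 = 19/2)
(468 - 6)/(124 + W(-7, 5)) = (468 - 6)/(124 + 19/2) = 462/(267/2) = 462*(2/267) = 308/89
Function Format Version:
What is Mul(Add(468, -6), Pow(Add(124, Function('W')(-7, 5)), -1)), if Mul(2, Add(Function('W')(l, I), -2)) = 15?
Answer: Rational(308, 89) ≈ 3.4607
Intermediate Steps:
Function('W')(l, I) = Rational(19, 2) (Function('W')(l, I) = Add(2, Mul(Rational(1, 2), 15)) = Add(2, Rational(15, 2)) = Rational(19, 2))
Mul(Add(468, -6), Pow(Add(124, Function('W')(-7, 5)), -1)) = Mul(Add(468, -6), Pow(Add(124, Rational(19, 2)), -1)) = Mul(462, Pow(Rational(267, 2), -1)) = Mul(462, Rational(2, 267)) = Rational(308, 89)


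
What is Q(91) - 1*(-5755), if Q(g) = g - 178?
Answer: 5668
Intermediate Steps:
Q(g) = -178 + g
Q(91) - 1*(-5755) = (-178 + 91) - 1*(-5755) = -87 + 5755 = 5668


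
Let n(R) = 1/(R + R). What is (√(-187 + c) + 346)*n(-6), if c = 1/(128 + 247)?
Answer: -173/6 - I*√262965/450 ≈ -28.833 - 1.1396*I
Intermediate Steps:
n(R) = 1/(2*R)
c = 1/375 ≈ 0.0026667
(√(-187 + c) + 346)*n(-6) = (√(-187 + 1/375) + 346)*((½)/(-6)) = (√(-70124/375) + 346)*((½)*(-⅙)) = (2*I*√262965/75 + 346)*(-1/12) = (346 + 2*I*√262965/75)*(-1/12) = -173/6 - I*√262965/450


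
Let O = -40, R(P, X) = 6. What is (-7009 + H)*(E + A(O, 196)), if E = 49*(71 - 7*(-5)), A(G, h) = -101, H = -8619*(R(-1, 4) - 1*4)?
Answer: -123489971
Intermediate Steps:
H = -17238 (H = -8619*(6 - 1*4) = -8619*(6 - 4) = -8619*2 = -17238)
E = 5194 (E = 49*(71 + 35) = 49*106 = 5194)
(-7009 + H)*(E + A(O, 196)) = (-7009 - 17238)*(5194 - 101) = -24247*5093 = -123489971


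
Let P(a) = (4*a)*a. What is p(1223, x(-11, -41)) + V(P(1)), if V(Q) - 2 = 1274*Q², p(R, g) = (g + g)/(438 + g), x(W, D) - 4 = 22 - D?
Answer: 10295064/505 ≈ 20386.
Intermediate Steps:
x(W, D) = 26 - D (x(W, D) = 4 + (22 - D) = 26 - D)
p(R, g) = 2*g/(438 + g) (p(R, g) = (2*g)/(438 + g) = 2*g/(438 + g))
P(a) = 4*a²
V(Q) = 2 + 1274*Q²
p(1223, x(-11, -41)) + V(P(1)) = 2*(26 - 1*(-41))/(438 + (26 - 1*(-41))) + (2 + 1274*(4*1²)²) = 2*(26 + 41)/(438 + (26 + 41)) + (2 + 1274*(4*1)²) = 2*67/(438 + 67) + (2 + 1274*4²) = 2*67/505 + (2 + 1274*16) = 2*67*(1/505) + (2 + 20384) = 134/505 + 20386 = 10295064/505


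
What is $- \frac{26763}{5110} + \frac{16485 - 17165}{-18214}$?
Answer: $- \frac{34570463}{6648110} \approx -5.2$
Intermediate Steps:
$- \frac{26763}{5110} + \frac{16485 - 17165}{-18214} = \left(-26763\right) \frac{1}{5110} - - \frac{340}{9107} = - \frac{26763}{5110} + \frac{340}{9107} = - \frac{34570463}{6648110}$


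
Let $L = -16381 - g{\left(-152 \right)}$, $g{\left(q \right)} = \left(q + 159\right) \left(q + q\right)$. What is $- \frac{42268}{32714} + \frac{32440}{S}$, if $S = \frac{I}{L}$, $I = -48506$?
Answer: $\frac{3780958563718}{396706321} \approx 9530.9$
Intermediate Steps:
$g{\left(q \right)} = 2 q \left(159 + q\right)$ ($g{\left(q \right)} = \left(159 + q\right) 2 q = 2 q \left(159 + q\right)$)
$L = -14253$ ($L = -16381 - 2 \left(-152\right) \left(159 - 152\right) = -16381 - 2 \left(-152\right) 7 = -16381 - -2128 = -16381 + 2128 = -14253$)
$S = \frac{48506}{14253}$ ($S = - \frac{48506}{-14253} = \left(-48506\right) \left(- \frac{1}{14253}\right) = \frac{48506}{14253} \approx 3.4032$)
$- \frac{42268}{32714} + \frac{32440}{S} = - \frac{42268}{32714} + \frac{32440}{\frac{48506}{14253}} = \left(-42268\right) \frac{1}{32714} + 32440 \cdot \frac{14253}{48506} = - \frac{21134}{16357} + \frac{231183660}{24253} = \frac{3780958563718}{396706321}$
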